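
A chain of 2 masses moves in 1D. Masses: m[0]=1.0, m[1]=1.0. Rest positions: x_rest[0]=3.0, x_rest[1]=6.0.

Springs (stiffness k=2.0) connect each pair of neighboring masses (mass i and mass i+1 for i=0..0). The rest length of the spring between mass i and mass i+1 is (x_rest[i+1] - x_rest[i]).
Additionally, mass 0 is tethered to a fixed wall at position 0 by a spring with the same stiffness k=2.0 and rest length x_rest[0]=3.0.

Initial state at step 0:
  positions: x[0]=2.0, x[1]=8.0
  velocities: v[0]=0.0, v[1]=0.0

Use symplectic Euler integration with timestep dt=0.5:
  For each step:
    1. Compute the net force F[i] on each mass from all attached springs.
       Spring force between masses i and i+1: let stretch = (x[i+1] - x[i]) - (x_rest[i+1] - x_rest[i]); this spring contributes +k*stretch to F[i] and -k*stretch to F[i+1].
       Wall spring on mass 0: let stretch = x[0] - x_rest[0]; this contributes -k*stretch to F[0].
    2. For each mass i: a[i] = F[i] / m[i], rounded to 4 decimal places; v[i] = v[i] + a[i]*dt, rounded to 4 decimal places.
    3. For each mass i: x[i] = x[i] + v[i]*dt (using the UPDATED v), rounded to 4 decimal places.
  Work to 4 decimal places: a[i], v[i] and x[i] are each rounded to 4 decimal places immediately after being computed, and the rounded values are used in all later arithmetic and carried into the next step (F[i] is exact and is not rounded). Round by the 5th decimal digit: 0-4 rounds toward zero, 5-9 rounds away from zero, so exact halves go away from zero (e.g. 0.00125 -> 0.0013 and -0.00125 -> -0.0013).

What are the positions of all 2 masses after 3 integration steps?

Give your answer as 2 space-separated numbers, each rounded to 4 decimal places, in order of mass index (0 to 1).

Answer: 3.8750 5.5000

Derivation:
Step 0: x=[2.0000 8.0000] v=[0.0000 0.0000]
Step 1: x=[4.0000 6.5000] v=[4.0000 -3.0000]
Step 2: x=[5.2500 5.2500] v=[2.5000 -2.5000]
Step 3: x=[3.8750 5.5000] v=[-2.7500 0.5000]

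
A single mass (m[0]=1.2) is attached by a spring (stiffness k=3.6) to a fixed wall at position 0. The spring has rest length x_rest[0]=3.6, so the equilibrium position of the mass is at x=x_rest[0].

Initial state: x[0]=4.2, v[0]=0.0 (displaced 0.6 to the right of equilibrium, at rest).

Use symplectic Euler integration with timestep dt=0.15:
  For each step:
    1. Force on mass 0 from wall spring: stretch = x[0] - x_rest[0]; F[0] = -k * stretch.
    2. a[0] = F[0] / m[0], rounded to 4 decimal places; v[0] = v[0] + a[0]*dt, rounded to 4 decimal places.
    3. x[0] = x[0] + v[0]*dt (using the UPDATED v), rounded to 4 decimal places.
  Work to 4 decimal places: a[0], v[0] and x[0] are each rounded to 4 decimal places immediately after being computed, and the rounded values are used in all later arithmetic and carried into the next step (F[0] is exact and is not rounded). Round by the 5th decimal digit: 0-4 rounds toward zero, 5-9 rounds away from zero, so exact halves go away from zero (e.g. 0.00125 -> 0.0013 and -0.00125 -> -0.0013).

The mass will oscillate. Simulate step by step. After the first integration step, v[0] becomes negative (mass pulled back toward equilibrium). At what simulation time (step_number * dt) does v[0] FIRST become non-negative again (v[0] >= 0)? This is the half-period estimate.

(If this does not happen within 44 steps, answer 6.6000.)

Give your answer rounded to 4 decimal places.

Step 0: x=[4.2000] v=[0.0000]
Step 1: x=[4.1595] v=[-0.2700]
Step 2: x=[4.0812] v=[-0.5218]
Step 3: x=[3.9705] v=[-0.7383]
Step 4: x=[3.8348] v=[-0.9050]
Step 5: x=[3.6832] v=[-1.0107]
Step 6: x=[3.5260] v=[-1.0481]
Step 7: x=[3.3738] v=[-1.0148]
Step 8: x=[3.2369] v=[-0.9130]
Step 9: x=[3.1245] v=[-0.7496]
Step 10: x=[3.0442] v=[-0.5356]
Step 11: x=[3.0014] v=[-0.2855]
Step 12: x=[2.9990] v=[-0.0161]
Step 13: x=[3.0372] v=[0.2544]
First v>=0 after going negative at step 13, time=1.9500

Answer: 1.9500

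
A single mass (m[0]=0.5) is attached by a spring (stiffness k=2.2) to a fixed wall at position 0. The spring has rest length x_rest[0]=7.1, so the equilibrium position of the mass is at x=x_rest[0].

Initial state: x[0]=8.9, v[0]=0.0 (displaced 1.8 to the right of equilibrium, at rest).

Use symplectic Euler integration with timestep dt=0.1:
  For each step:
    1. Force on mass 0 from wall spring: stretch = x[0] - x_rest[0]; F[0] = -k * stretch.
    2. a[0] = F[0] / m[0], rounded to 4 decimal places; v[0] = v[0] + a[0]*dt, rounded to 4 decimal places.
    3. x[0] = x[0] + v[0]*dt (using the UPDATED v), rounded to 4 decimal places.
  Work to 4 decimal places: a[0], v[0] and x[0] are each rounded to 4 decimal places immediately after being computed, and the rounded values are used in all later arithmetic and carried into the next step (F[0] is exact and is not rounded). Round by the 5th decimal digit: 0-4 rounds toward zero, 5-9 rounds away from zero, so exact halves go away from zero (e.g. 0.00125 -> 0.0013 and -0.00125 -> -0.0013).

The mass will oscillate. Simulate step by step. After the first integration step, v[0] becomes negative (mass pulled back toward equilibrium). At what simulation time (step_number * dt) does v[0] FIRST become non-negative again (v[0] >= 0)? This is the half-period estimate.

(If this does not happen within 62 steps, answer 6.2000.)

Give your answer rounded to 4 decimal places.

Step 0: x=[8.9000] v=[0.0000]
Step 1: x=[8.8208] v=[-0.7920]
Step 2: x=[8.6659] v=[-1.5492]
Step 3: x=[8.4421] v=[-2.2382]
Step 4: x=[8.1592] v=[-2.8287]
Step 5: x=[7.8297] v=[-3.2948]
Step 6: x=[7.4681] v=[-3.6159]
Step 7: x=[7.0903] v=[-3.7779]
Step 8: x=[6.7129] v=[-3.7736]
Step 9: x=[6.3526] v=[-3.6033]
Step 10: x=[6.0252] v=[-3.2744]
Step 11: x=[5.7451] v=[-2.8015]
Step 12: x=[5.5246] v=[-2.2053]
Step 13: x=[5.3734] v=[-1.5121]
Step 14: x=[5.2982] v=[-0.7524]
Step 15: x=[5.3022] v=[0.0404]
First v>=0 after going negative at step 15, time=1.5000

Answer: 1.5000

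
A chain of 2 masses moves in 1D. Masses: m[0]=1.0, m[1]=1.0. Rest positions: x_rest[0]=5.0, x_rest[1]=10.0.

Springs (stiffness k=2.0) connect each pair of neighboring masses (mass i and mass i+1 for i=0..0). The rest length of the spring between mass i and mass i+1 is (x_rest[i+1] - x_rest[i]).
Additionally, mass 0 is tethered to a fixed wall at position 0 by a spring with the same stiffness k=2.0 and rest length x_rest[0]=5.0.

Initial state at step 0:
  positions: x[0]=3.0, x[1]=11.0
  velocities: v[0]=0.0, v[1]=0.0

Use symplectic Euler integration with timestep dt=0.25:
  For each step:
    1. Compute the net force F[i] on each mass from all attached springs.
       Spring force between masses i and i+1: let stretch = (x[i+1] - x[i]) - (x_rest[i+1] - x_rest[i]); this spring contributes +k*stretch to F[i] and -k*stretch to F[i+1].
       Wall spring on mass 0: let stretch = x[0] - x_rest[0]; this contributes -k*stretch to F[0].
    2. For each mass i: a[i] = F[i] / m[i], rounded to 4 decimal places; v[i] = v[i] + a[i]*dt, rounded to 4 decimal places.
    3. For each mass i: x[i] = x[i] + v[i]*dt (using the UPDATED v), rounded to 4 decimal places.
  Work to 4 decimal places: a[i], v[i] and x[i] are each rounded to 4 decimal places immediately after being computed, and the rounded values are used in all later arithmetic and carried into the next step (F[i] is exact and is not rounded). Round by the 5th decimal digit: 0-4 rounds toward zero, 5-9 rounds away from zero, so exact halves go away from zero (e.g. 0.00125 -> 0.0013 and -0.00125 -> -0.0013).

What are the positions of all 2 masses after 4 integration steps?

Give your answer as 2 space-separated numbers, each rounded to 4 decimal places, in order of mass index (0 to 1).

Answer: 6.6463 8.8513

Derivation:
Step 0: x=[3.0000 11.0000] v=[0.0000 0.0000]
Step 1: x=[3.6250 10.6250] v=[2.5000 -1.5000]
Step 2: x=[4.6719 10.0000] v=[4.1875 -2.5000]
Step 3: x=[5.8008 9.3340] v=[4.5156 -2.6641]
Step 4: x=[6.6463 8.8513] v=[3.3818 -1.9307]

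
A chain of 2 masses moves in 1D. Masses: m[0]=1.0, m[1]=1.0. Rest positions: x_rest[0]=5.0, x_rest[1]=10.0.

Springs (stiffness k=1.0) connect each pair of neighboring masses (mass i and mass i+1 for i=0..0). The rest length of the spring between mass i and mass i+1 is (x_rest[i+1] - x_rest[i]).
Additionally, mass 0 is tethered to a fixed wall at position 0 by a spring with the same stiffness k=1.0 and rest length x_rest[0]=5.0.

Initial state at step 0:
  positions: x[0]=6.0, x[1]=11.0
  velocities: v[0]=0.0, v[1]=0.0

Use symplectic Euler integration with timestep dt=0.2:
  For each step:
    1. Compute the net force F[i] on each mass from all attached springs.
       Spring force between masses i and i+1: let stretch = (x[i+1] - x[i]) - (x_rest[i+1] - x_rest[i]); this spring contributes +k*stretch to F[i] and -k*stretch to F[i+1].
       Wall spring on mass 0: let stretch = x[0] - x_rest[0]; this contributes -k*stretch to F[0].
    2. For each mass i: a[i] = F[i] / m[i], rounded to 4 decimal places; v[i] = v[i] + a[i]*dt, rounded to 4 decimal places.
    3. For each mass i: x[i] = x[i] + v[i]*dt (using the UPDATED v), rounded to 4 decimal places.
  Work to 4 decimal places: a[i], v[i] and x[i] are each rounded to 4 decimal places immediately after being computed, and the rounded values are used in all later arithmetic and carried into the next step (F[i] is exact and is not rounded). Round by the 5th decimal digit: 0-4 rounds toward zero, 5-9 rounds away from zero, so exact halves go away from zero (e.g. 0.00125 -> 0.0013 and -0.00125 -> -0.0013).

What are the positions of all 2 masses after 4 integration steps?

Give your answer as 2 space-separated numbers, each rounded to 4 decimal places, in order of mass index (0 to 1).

Answer: 5.6458 10.9773

Derivation:
Step 0: x=[6.0000 11.0000] v=[0.0000 0.0000]
Step 1: x=[5.9600 11.0000] v=[-0.2000 0.0000]
Step 2: x=[5.8832 10.9984] v=[-0.3840 -0.0080]
Step 3: x=[5.7757 10.9922] v=[-0.5376 -0.0310]
Step 4: x=[5.6458 10.9773] v=[-0.6494 -0.0743]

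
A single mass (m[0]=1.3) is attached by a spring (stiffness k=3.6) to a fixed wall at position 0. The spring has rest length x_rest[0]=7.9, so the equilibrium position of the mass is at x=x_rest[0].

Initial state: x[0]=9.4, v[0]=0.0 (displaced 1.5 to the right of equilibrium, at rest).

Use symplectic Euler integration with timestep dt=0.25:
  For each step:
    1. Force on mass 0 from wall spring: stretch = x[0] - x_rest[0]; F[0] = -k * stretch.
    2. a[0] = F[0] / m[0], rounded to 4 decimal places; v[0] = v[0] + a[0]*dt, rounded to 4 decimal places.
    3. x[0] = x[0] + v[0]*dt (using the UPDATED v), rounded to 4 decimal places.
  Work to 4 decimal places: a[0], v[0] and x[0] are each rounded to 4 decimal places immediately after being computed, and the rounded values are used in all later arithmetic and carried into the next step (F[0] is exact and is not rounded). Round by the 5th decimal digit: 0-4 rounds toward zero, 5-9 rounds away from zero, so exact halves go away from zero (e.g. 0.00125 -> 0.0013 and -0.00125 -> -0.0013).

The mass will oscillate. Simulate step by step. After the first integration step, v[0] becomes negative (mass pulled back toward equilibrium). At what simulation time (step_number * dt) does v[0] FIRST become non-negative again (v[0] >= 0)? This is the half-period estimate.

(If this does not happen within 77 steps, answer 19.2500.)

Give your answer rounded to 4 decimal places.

Answer: 2.0000

Derivation:
Step 0: x=[9.4000] v=[0.0000]
Step 1: x=[9.1404] v=[-1.0385]
Step 2: x=[8.6661] v=[-1.8973]
Step 3: x=[8.0592] v=[-2.4277]
Step 4: x=[7.4247] v=[-2.5379]
Step 5: x=[6.8725] v=[-2.2089]
Step 6: x=[6.4981] v=[-1.4976]
Step 7: x=[6.3663] v=[-0.5271]
Step 8: x=[6.5000] v=[0.5347]
First v>=0 after going negative at step 8, time=2.0000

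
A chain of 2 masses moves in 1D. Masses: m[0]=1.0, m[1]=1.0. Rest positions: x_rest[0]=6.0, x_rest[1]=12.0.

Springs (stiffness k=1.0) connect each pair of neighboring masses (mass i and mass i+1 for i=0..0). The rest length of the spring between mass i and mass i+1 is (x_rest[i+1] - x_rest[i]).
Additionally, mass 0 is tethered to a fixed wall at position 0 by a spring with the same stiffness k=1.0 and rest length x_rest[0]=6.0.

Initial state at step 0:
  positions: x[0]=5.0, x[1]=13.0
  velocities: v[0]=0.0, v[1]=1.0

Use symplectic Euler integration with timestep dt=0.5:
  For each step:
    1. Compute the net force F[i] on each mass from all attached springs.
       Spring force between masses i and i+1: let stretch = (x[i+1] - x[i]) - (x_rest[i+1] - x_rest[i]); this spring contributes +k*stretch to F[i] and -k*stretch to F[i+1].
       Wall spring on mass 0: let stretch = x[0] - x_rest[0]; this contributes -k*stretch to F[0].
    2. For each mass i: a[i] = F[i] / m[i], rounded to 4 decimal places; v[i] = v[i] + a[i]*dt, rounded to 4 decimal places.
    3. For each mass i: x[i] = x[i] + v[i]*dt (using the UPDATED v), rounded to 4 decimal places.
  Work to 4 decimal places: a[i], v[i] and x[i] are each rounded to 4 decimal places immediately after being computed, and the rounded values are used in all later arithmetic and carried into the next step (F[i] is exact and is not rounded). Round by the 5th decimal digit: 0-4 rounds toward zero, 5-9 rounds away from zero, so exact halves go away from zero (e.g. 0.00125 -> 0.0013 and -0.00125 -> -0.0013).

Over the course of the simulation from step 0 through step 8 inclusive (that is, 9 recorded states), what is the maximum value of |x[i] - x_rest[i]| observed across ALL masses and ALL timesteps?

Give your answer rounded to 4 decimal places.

Answer: 1.8321

Derivation:
Step 0: x=[5.0000 13.0000] v=[0.0000 1.0000]
Step 1: x=[5.7500 13.0000] v=[1.5000 0.0000]
Step 2: x=[6.8750 12.6875] v=[2.2500 -0.6250]
Step 3: x=[7.7344 12.4219] v=[1.7188 -0.5313]
Step 4: x=[7.8321 12.4844] v=[0.1954 0.1250]
Step 5: x=[7.1349 12.8839] v=[-1.3945 0.7989]
Step 6: x=[6.0912 13.3461] v=[-2.0875 0.9244]
Step 7: x=[5.3384 13.4946] v=[-1.5057 0.2970]
Step 8: x=[5.2900 13.1041] v=[-0.0968 -0.7811]
Max displacement = 1.8321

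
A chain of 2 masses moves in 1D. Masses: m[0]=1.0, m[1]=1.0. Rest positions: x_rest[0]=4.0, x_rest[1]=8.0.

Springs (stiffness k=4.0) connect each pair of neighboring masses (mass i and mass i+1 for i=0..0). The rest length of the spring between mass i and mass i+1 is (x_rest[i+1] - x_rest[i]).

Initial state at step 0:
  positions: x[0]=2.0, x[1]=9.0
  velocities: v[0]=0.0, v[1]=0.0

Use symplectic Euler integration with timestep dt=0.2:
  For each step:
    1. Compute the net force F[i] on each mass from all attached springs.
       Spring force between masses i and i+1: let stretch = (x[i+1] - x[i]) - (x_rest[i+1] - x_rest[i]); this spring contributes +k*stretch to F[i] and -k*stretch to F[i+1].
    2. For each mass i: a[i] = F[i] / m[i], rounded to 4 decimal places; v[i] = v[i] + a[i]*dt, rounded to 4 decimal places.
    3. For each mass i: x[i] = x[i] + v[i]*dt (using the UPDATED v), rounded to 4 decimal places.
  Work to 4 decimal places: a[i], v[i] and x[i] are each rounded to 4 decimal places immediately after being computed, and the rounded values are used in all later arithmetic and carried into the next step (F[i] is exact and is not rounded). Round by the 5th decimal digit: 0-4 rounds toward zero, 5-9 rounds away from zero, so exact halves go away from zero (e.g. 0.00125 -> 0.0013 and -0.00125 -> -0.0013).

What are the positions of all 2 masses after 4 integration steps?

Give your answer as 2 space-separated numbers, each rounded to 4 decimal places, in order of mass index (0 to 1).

Step 0: x=[2.0000 9.0000] v=[0.0000 0.0000]
Step 1: x=[2.4800 8.5200] v=[2.4000 -2.4000]
Step 2: x=[3.2864 7.7136] v=[4.0320 -4.0320]
Step 3: x=[4.1612 6.8388] v=[4.3738 -4.3738]
Step 4: x=[4.8244 6.1756] v=[3.3159 -3.3159]

Answer: 4.8244 6.1756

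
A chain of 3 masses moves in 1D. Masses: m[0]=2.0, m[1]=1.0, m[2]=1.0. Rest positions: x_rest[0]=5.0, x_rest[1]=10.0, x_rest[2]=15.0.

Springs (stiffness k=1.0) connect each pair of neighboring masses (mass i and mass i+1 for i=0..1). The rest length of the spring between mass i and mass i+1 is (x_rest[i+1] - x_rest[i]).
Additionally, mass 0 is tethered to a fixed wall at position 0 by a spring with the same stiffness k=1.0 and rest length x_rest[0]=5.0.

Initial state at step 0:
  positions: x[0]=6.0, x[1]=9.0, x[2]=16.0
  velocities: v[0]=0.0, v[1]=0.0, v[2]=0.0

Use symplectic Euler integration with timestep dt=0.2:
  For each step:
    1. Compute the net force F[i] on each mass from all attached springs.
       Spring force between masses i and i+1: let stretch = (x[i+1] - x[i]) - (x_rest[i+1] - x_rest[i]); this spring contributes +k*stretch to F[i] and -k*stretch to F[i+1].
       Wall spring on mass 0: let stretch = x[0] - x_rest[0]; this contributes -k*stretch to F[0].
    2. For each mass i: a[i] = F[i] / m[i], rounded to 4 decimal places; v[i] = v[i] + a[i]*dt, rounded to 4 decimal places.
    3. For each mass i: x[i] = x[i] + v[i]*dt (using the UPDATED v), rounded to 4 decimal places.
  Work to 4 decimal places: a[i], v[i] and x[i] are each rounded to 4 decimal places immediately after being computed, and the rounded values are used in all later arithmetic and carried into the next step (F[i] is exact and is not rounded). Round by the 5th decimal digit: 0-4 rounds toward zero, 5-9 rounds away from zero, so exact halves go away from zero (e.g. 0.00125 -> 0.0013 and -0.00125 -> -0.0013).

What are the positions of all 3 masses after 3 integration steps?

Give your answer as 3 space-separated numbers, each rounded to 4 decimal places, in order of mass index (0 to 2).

Answer: 5.6674 9.8701 15.5669

Derivation:
Step 0: x=[6.0000 9.0000 16.0000] v=[0.0000 0.0000 0.0000]
Step 1: x=[5.9400 9.1600 15.9200] v=[-0.3000 0.8000 -0.4000]
Step 2: x=[5.8256 9.4616 15.7696] v=[-0.5720 1.5080 -0.7520]
Step 3: x=[5.6674 9.8701 15.5669] v=[-0.7910 2.0424 -1.0136]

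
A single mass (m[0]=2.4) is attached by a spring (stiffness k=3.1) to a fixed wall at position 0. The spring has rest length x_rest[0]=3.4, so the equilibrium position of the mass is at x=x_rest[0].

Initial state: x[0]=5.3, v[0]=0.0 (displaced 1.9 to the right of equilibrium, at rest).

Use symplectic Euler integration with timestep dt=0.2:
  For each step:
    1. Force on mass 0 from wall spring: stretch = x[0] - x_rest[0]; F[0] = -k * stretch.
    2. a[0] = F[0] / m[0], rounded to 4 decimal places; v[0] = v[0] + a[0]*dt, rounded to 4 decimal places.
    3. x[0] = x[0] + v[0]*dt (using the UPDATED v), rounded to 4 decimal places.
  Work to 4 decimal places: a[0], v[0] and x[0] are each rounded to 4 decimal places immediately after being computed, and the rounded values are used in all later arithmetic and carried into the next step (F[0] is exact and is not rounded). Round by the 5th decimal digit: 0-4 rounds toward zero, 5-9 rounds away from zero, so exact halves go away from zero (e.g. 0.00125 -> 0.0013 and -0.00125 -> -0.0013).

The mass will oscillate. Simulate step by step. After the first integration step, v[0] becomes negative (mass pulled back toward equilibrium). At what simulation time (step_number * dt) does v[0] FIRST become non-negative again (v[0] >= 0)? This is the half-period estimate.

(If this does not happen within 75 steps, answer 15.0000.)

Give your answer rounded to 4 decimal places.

Step 0: x=[5.3000] v=[0.0000]
Step 1: x=[5.2018] v=[-0.4908]
Step 2: x=[5.0105] v=[-0.9563]
Step 3: x=[4.7360] v=[-1.3723]
Step 4: x=[4.3925] v=[-1.7174]
Step 5: x=[3.9977] v=[-1.9738]
Step 6: x=[3.5721] v=[-2.1282]
Step 7: x=[3.1376] v=[-2.1727]
Step 8: x=[2.7166] v=[-2.1049]
Step 9: x=[2.3309] v=[-1.9284]
Step 10: x=[2.0005] v=[-1.6522]
Step 11: x=[1.7424] v=[-1.2907]
Step 12: x=[1.5699] v=[-0.8625]
Step 13: x=[1.4920] v=[-0.3897]
Step 14: x=[1.5126] v=[0.1032]
First v>=0 after going negative at step 14, time=2.8000

Answer: 2.8000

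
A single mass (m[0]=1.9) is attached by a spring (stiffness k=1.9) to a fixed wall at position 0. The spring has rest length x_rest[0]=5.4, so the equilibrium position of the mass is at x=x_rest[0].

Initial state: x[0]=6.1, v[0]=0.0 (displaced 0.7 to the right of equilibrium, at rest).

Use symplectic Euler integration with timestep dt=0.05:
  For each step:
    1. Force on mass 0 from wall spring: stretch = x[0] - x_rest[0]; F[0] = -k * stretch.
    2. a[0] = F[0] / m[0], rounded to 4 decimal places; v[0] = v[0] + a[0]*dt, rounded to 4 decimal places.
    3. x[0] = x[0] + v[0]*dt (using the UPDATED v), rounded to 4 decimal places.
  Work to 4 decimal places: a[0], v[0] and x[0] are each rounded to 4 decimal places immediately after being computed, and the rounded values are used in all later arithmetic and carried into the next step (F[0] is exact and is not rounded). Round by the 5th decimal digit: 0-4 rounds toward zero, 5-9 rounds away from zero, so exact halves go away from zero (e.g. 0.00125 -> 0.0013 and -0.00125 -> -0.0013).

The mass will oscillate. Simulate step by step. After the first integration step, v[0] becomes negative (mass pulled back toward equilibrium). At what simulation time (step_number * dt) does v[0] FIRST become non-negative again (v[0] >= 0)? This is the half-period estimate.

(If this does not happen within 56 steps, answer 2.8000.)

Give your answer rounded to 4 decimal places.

Step 0: x=[6.1000] v=[0.0000]
Step 1: x=[6.0983] v=[-0.0350]
Step 2: x=[6.0948] v=[-0.0699]
Step 3: x=[6.0896] v=[-0.1046]
Step 4: x=[6.0826] v=[-0.1391]
Step 5: x=[6.0739] v=[-0.1732]
Step 6: x=[6.0636] v=[-0.2069]
Step 7: x=[6.0516] v=[-0.2401]
Step 8: x=[6.0380] v=[-0.2727]
Step 9: x=[6.0228] v=[-0.3046]
Step 10: x=[6.0060] v=[-0.3357]
Step 11: x=[5.9877] v=[-0.3660]
Step 12: x=[5.9679] v=[-0.3954]
Step 13: x=[5.9467] v=[-0.4238]
Step 14: x=[5.9241] v=[-0.4511]
Step 15: x=[5.9002] v=[-0.4773]
Step 16: x=[5.8751] v=[-0.5023]
Step 17: x=[5.8488] v=[-0.5261]
Step 18: x=[5.8214] v=[-0.5485]
Step 19: x=[5.7929] v=[-0.5696]
Step 20: x=[5.7634] v=[-0.5892]
Step 21: x=[5.7330] v=[-0.6074]
Step 22: x=[5.7018] v=[-0.6241]
Step 23: x=[5.6698] v=[-0.6392]
Step 24: x=[5.6372] v=[-0.6527]
Step 25: x=[5.6040] v=[-0.6646]
Step 26: x=[5.5703] v=[-0.6748]
Step 27: x=[5.5361] v=[-0.6833]
Step 28: x=[5.5016] v=[-0.6901]
Step 29: x=[5.4668] v=[-0.6952]
Step 30: x=[5.4319] v=[-0.6985]
Step 31: x=[5.3969] v=[-0.7001]
Step 32: x=[5.3619] v=[-0.6999]
Step 33: x=[5.3270] v=[-0.6980]
Step 34: x=[5.2923] v=[-0.6944]
Step 35: x=[5.2579] v=[-0.6890]
Step 36: x=[5.2238] v=[-0.6819]
Step 37: x=[5.1901] v=[-0.6731]
Step 38: x=[5.1570] v=[-0.6626]
Step 39: x=[5.1245] v=[-0.6505]
Step 40: x=[5.0927] v=[-0.6367]
Step 41: x=[5.0616] v=[-0.6213]
Step 42: x=[5.0314] v=[-0.6044]
Step 43: x=[5.0021] v=[-0.5860]
Step 44: x=[4.9738] v=[-0.5661]
Step 45: x=[4.9466] v=[-0.5448]
Step 46: x=[4.9205] v=[-0.5221]
Step 47: x=[4.8956] v=[-0.4981]
Step 48: x=[4.8720] v=[-0.4729]
Step 49: x=[4.8497] v=[-0.4465]
Step 50: x=[4.8288] v=[-0.4190]
Step 51: x=[4.8093] v=[-0.3904]
Step 52: x=[4.7913] v=[-0.3609]
Step 53: x=[4.7748] v=[-0.3305]
Step 54: x=[4.7598] v=[-0.2992]
Step 55: x=[4.7464] v=[-0.2672]
Step 56: x=[4.7347] v=[-0.2345]
v[0] did not become non-negative within 56 steps; using fallback time=2.8000

Answer: 2.8000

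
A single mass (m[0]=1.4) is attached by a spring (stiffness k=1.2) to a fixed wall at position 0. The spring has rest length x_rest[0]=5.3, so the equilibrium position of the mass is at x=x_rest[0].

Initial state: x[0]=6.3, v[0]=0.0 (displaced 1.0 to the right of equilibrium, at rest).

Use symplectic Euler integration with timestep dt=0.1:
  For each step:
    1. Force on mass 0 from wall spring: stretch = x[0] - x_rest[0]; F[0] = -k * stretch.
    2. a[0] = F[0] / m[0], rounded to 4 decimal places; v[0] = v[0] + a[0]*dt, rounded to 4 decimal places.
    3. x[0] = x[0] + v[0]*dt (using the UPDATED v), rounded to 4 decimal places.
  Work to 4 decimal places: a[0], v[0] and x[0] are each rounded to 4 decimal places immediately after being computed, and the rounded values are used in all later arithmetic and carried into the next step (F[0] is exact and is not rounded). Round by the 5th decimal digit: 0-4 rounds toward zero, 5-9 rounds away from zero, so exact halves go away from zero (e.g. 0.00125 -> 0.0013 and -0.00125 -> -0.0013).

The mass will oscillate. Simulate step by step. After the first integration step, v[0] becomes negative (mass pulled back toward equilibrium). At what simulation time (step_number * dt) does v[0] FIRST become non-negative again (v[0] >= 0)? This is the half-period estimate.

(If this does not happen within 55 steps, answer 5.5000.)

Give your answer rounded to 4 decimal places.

Answer: 3.4000

Derivation:
Step 0: x=[6.3000] v=[0.0000]
Step 1: x=[6.2914] v=[-0.0857]
Step 2: x=[6.2743] v=[-0.1707]
Step 3: x=[6.2489] v=[-0.2542]
Step 4: x=[6.2154] v=[-0.3355]
Step 5: x=[6.1740] v=[-0.4140]
Step 6: x=[6.1251] v=[-0.4889]
Step 7: x=[6.0691] v=[-0.5596]
Step 8: x=[6.0066] v=[-0.6255]
Step 9: x=[5.9380] v=[-0.6861]
Step 10: x=[5.8639] v=[-0.7408]
Step 11: x=[5.7850] v=[-0.7891]
Step 12: x=[5.7019] v=[-0.8307]
Step 13: x=[5.6154] v=[-0.8652]
Step 14: x=[5.5262] v=[-0.8922]
Step 15: x=[5.4350] v=[-0.9116]
Step 16: x=[5.3427] v=[-0.9232]
Step 17: x=[5.2500] v=[-0.9269]
Step 18: x=[5.1577] v=[-0.9226]
Step 19: x=[5.0667] v=[-0.9104]
Step 20: x=[4.9777] v=[-0.8904]
Step 21: x=[4.8914] v=[-0.8628]
Step 22: x=[4.8086] v=[-0.8278]
Step 23: x=[4.7300] v=[-0.7857]
Step 24: x=[4.6563] v=[-0.7368]
Step 25: x=[4.5881] v=[-0.6816]
Step 26: x=[4.5260] v=[-0.6206]
Step 27: x=[4.4706] v=[-0.5543]
Step 28: x=[4.4223] v=[-0.4832]
Step 29: x=[4.3815] v=[-0.4080]
Step 30: x=[4.3486] v=[-0.3293]
Step 31: x=[4.3238] v=[-0.2478]
Step 32: x=[4.3074] v=[-0.1641]
Step 33: x=[4.2995] v=[-0.0790]
Step 34: x=[4.3002] v=[0.0068]
First v>=0 after going negative at step 34, time=3.4000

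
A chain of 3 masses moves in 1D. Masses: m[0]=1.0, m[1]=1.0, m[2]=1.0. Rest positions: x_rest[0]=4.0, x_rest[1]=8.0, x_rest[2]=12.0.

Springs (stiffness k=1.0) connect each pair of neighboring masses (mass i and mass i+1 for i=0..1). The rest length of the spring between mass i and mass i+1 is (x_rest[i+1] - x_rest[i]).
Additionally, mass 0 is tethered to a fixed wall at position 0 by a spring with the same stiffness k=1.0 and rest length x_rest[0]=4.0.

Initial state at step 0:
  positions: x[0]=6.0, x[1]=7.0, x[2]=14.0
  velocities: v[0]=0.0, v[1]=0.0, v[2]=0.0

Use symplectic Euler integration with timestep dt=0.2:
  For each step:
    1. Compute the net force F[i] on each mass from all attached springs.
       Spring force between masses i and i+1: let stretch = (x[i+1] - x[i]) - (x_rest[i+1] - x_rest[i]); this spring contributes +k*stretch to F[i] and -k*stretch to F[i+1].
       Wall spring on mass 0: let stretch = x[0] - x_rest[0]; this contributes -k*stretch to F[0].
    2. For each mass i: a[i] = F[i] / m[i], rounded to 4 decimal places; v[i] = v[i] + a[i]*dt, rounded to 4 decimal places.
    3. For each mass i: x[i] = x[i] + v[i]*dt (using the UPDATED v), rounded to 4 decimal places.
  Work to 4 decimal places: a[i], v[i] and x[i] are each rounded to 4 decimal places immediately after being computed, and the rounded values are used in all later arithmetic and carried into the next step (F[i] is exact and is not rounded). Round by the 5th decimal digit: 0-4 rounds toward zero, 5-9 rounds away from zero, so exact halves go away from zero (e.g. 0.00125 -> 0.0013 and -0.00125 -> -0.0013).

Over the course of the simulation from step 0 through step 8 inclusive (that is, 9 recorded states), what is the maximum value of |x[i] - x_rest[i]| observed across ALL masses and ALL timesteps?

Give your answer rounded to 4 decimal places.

Step 0: x=[6.0000 7.0000 14.0000] v=[0.0000 0.0000 0.0000]
Step 1: x=[5.8000 7.2400 13.8800] v=[-1.0000 1.2000 -0.6000]
Step 2: x=[5.4256 7.6880 13.6544] v=[-1.8720 2.2400 -1.1280]
Step 3: x=[4.9247 8.2842 13.3501] v=[-2.5046 2.9808 -1.5213]
Step 4: x=[4.3612 8.9486 13.0032] v=[-2.8176 3.3221 -1.7345]
Step 5: x=[3.8067 9.5917 12.6541] v=[-2.7724 3.2155 -1.7454]
Step 6: x=[3.3314 10.1259 12.3425] v=[-2.3767 2.6710 -1.5579]
Step 7: x=[2.9946 10.4770 12.1023] v=[-1.6841 1.7554 -1.2012]
Step 8: x=[2.8373 10.5938 11.9570] v=[-0.7865 0.5840 -0.7263]
Max displacement = 2.5938

Answer: 2.5938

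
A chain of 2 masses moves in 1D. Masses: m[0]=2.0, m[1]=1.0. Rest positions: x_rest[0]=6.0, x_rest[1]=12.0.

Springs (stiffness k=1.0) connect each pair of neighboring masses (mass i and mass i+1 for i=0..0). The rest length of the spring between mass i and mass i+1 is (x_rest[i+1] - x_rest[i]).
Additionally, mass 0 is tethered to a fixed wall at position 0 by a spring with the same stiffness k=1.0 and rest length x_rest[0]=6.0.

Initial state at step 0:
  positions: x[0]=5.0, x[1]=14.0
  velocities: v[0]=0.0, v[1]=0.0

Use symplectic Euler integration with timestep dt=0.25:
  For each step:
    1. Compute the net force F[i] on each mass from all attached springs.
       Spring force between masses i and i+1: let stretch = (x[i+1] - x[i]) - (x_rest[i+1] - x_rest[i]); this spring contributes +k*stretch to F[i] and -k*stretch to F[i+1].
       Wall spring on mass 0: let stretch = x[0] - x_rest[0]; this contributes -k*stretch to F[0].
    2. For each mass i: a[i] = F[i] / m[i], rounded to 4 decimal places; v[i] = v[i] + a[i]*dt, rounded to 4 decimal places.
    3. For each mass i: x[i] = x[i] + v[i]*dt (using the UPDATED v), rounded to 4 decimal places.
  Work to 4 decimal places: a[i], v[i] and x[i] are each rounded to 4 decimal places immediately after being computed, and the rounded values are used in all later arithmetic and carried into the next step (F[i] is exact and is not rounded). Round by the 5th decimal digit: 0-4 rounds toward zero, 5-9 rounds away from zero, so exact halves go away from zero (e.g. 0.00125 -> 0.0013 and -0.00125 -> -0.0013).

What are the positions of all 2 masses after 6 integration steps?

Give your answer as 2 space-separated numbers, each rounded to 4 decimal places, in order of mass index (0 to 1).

Answer: 6.7842 11.2651

Derivation:
Step 0: x=[5.0000 14.0000] v=[0.0000 0.0000]
Step 1: x=[5.1250 13.8125] v=[0.5000 -0.7500]
Step 2: x=[5.3613 13.4570] v=[0.9453 -1.4219]
Step 3: x=[5.6831 12.9706] v=[1.2871 -1.9458]
Step 4: x=[6.0550 12.4037] v=[1.4877 -2.2677]
Step 5: x=[6.4361 11.8150] v=[1.5244 -2.3549]
Step 6: x=[6.7842 11.2651] v=[1.3923 -2.1996]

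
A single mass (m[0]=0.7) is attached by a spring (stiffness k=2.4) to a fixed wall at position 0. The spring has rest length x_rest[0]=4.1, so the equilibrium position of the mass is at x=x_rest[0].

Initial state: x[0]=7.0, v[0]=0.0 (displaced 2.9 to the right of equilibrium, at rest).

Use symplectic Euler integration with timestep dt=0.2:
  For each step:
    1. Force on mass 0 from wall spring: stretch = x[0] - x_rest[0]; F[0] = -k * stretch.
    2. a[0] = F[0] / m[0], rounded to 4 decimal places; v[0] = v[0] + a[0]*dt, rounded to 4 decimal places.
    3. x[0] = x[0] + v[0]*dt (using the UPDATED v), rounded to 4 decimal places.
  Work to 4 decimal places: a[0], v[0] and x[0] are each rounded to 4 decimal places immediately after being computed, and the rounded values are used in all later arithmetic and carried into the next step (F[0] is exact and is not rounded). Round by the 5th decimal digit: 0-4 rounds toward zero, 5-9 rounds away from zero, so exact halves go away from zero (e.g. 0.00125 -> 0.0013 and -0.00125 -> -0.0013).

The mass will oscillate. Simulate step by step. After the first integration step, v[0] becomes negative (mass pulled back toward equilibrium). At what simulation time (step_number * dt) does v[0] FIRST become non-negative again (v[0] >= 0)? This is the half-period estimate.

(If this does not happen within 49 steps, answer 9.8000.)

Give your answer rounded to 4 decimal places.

Answer: 1.8000

Derivation:
Step 0: x=[7.0000] v=[0.0000]
Step 1: x=[6.6023] v=[-1.9886]
Step 2: x=[5.8614] v=[-3.7045]
Step 3: x=[4.8789] v=[-4.9123]
Step 4: x=[3.7896] v=[-5.4464]
Step 5: x=[2.7429] v=[-5.2336]
Step 6: x=[1.8823] v=[-4.3030]
Step 7: x=[1.3258] v=[-2.7823]
Step 8: x=[1.1498] v=[-0.8800]
Step 9: x=[1.3784] v=[1.1430]
First v>=0 after going negative at step 9, time=1.8000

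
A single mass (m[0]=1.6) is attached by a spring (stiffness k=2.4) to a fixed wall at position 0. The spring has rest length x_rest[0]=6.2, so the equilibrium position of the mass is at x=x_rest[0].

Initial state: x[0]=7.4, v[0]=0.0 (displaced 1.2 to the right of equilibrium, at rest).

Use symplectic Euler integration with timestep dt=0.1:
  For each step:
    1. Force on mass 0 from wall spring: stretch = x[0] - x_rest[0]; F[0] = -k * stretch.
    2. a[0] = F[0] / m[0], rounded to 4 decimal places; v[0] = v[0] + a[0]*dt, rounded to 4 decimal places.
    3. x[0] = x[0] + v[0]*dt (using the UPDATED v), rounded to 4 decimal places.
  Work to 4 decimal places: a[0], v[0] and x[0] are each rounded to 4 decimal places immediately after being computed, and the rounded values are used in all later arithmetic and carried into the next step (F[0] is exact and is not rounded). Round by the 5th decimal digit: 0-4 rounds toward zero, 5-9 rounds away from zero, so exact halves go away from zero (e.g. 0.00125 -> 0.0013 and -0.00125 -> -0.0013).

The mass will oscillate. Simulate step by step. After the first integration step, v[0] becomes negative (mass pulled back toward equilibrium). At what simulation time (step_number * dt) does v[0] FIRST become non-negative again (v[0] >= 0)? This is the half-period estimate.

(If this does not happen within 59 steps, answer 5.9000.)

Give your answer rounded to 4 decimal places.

Step 0: x=[7.4000] v=[0.0000]
Step 1: x=[7.3820] v=[-0.1800]
Step 2: x=[7.3463] v=[-0.3573]
Step 3: x=[7.2934] v=[-0.5293]
Step 4: x=[7.2241] v=[-0.6933]
Step 5: x=[7.1394] v=[-0.8469]
Step 6: x=[7.0406] v=[-0.9878]
Step 7: x=[6.9292] v=[-1.1139]
Step 8: x=[6.8069] v=[-1.2233]
Step 9: x=[6.6755] v=[-1.3143]
Step 10: x=[6.5369] v=[-1.3856]
Step 11: x=[6.3933] v=[-1.4361]
Step 12: x=[6.2468] v=[-1.4651]
Step 13: x=[6.0996] v=[-1.4721]
Step 14: x=[5.9539] v=[-1.4570]
Step 15: x=[5.8119] v=[-1.4201]
Step 16: x=[5.6757] v=[-1.3619]
Step 17: x=[5.5474] v=[-1.2833]
Step 18: x=[5.4289] v=[-1.1854]
Step 19: x=[5.3219] v=[-1.0697]
Step 20: x=[5.2281] v=[-0.9380]
Step 21: x=[5.1489] v=[-0.7922]
Step 22: x=[5.0855] v=[-0.6345]
Step 23: x=[5.0388] v=[-0.4673]
Step 24: x=[5.0095] v=[-0.2931]
Step 25: x=[4.9981] v=[-0.1145]
Step 26: x=[5.0047] v=[0.0658]
First v>=0 after going negative at step 26, time=2.6000

Answer: 2.6000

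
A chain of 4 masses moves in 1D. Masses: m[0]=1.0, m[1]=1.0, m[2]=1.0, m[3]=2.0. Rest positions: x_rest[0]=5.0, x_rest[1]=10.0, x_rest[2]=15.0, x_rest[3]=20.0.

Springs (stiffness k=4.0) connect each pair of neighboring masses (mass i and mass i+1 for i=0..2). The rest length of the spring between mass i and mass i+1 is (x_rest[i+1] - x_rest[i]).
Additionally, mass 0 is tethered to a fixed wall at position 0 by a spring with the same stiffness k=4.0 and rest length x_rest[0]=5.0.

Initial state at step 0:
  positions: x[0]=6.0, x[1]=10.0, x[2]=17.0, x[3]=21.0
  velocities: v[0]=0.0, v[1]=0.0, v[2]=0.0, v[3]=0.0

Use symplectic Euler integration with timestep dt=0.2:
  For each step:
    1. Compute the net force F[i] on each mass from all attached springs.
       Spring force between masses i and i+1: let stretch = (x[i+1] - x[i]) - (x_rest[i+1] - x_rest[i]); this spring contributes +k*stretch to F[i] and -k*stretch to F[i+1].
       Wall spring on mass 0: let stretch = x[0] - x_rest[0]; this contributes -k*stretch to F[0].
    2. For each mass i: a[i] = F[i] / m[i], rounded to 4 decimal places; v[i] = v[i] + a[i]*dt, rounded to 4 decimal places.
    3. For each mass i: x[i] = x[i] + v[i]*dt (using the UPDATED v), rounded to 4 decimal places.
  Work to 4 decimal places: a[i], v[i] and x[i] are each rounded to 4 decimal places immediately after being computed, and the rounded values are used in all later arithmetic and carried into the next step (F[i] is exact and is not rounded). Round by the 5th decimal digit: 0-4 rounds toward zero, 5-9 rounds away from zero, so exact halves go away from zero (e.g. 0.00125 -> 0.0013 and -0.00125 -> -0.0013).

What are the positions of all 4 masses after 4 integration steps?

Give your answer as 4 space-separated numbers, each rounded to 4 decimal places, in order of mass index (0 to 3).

Step 0: x=[6.0000 10.0000 17.0000 21.0000] v=[0.0000 0.0000 0.0000 0.0000]
Step 1: x=[5.6800 10.4800 16.5200 21.0800] v=[-1.6000 2.4000 -2.4000 0.4000]
Step 2: x=[5.2192 11.1584 15.8032 21.1952] v=[-2.3040 3.3920 -3.5840 0.5760]
Step 3: x=[4.8736 11.6297 15.2060 21.2790] v=[-1.7280 2.3565 -2.9862 0.4192]
Step 4: x=[4.8292 11.5922 15.0082 21.2770] v=[-0.2220 -0.1873 -0.9888 -0.0100]

Answer: 4.8292 11.5922 15.0082 21.2770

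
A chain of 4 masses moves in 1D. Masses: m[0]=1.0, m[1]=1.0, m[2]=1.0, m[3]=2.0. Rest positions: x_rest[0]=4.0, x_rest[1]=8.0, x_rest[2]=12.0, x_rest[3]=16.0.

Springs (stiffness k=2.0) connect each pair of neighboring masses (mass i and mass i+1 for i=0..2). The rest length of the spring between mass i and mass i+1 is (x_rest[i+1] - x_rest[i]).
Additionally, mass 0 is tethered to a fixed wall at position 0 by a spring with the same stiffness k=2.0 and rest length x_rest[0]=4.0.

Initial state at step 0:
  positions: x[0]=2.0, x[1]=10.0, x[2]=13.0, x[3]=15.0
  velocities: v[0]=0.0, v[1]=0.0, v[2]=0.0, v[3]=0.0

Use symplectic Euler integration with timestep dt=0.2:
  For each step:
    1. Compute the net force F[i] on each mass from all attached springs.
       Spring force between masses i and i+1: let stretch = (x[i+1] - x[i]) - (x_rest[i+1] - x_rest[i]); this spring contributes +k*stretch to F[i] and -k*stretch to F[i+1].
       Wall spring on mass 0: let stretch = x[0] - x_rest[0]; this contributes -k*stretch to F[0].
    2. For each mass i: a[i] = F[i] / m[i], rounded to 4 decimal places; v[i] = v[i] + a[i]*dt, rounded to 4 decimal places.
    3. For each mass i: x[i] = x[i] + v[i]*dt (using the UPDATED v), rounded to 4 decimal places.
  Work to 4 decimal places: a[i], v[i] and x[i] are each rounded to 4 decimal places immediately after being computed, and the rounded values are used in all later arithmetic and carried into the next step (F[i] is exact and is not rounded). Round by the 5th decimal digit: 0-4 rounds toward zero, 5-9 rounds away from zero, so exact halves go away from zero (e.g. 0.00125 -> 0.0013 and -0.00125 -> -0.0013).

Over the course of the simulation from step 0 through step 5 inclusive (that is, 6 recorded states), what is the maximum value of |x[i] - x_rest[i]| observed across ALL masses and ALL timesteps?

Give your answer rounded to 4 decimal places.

Answer: 2.0418

Derivation:
Step 0: x=[2.0000 10.0000 13.0000 15.0000] v=[0.0000 0.0000 0.0000 0.0000]
Step 1: x=[2.4800 9.6000 12.9200 15.0800] v=[2.4000 -2.0000 -0.4000 0.4000]
Step 2: x=[3.3312 8.8960 12.7472 15.2336] v=[4.2560 -3.5200 -0.8640 0.7680]
Step 3: x=[4.3611 8.0549 12.4652 15.4477] v=[5.1494 -4.2054 -1.4099 1.0707]
Step 4: x=[5.3376 7.2711 12.0690 15.7025] v=[4.8825 -3.9188 -1.9810 1.2742]
Step 5: x=[6.0418 6.7165 11.5796 15.9720] v=[3.5209 -2.7730 -2.4468 1.3475]
Max displacement = 2.0418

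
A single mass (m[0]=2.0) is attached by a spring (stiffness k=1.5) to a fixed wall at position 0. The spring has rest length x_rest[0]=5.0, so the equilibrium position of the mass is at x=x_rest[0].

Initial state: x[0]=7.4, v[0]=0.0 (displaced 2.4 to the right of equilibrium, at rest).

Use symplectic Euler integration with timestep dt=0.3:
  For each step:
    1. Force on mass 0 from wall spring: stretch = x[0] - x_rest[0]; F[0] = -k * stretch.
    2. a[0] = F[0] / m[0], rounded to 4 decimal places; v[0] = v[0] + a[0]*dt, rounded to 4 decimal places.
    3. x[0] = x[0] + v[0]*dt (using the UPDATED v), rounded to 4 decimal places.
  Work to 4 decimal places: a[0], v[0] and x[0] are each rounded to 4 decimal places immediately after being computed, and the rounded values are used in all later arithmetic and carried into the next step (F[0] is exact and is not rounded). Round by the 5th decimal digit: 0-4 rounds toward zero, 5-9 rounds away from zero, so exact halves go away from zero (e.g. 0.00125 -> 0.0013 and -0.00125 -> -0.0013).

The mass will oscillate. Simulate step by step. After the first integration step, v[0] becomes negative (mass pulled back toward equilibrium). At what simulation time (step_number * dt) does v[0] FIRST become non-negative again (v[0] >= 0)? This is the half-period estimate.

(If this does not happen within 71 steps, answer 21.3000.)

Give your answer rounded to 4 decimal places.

Step 0: x=[7.4000] v=[0.0000]
Step 1: x=[7.2380] v=[-0.5400]
Step 2: x=[6.9249] v=[-1.0436]
Step 3: x=[6.4819] v=[-1.4767]
Step 4: x=[5.9389] v=[-1.8101]
Step 5: x=[5.3325] v=[-2.0214]
Step 6: x=[4.7036] v=[-2.0962]
Step 7: x=[4.0948] v=[-2.0295]
Step 8: x=[3.5471] v=[-1.8258]
Step 9: x=[3.0974] v=[-1.4989]
Step 10: x=[2.7762] v=[-1.0708]
Step 11: x=[2.6051] v=[-0.5704]
Step 12: x=[2.5957] v=[-0.0315]
Step 13: x=[2.7486] v=[0.5095]
First v>=0 after going negative at step 13, time=3.9000

Answer: 3.9000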